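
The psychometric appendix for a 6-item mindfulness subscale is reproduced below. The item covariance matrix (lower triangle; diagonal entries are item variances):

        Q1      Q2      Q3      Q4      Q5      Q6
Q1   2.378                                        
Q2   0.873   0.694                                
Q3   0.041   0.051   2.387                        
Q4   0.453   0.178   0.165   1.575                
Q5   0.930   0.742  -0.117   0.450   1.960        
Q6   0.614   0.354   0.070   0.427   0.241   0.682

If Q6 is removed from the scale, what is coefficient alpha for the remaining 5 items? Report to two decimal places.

α = 0.57

Remaining items: Q1, Q2, Q3, Q4, Q5 (k = 5).
Σσᵢ² = 2.378 + 0.694 + 2.387 + 1.575 + 1.960 = 8.994
σ²_T = 8.994 + 2 × 3.766 = 16.526
α (item deleted) = (5/4)·(1 − 8.994/16.526) = 0.57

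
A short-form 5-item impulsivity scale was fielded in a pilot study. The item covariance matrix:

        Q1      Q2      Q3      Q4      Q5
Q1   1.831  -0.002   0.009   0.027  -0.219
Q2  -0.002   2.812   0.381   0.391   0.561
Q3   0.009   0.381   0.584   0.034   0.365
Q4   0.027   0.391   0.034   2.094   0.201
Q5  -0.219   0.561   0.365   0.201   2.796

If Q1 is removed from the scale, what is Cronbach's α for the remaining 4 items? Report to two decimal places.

Remaining items: Q2, Q3, Q4, Q5 (k = 4).
Σσ²ᵢ = 2.812 + 0.584 + 2.094 + 2.796 = 8.286
σ²_T = 8.286 + 2 × 1.933 = 12.152
α (item deleted) = (4/3)·(1 − 8.286/12.152) = 0.42

α = 0.42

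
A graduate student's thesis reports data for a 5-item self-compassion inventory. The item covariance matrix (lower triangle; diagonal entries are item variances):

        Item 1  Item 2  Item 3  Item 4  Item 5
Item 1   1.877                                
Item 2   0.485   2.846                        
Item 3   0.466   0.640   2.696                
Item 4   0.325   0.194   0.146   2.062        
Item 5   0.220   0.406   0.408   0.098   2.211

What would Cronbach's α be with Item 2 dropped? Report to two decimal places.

Remaining items: Item 1, Item 3, Item 4, Item 5 (k = 4).
Σσᵢ² = 1.877 + 2.696 + 2.062 + 2.211 = 8.846
σ²_T = 8.846 + 2 × 1.663 = 12.172
α (item deleted) = (4/3)·(1 − 8.846/12.172) = 0.36

Cronbach's α = 0.36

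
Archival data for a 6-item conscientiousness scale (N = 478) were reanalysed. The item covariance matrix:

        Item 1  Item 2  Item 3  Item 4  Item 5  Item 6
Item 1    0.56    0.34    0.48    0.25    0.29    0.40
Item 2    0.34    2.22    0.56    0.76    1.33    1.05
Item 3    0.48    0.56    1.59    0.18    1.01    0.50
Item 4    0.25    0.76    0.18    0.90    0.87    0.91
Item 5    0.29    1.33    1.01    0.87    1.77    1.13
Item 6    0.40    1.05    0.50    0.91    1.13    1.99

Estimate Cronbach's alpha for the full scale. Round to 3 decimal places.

Cronbach's alpha = 0.828

ΣVar(i) = 0.56 + 2.22 + 1.59 + 0.90 + 1.77 + 1.99 = 9.03
Σ_{i<j} σ_ij = 10.06
Var(T) = 9.03 + 2 × 10.06 = 29.15
α = (k/(k−1))·(1 − ΣVar(i)/Var(T)) = (6/5)·(1 − 9.03/29.15) = 0.828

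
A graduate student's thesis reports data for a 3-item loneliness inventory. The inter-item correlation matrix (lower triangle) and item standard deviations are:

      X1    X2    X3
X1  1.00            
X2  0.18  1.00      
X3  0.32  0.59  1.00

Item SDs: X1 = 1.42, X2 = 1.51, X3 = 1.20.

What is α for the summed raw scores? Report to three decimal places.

α = 0.616

Σσ²ᵢ = 1.42² + 1.51² + 1.20² = 5.7365
Covariances σ_ij = r_ij · s_i · s_j:
  σ(X1,X2) = 0.18 × 1.42 × 1.51 = 0.3860
  σ(X1,X3) = 0.32 × 1.42 × 1.20 = 0.5453
  σ(X2,X3) = 0.59 × 1.51 × 1.20 = 1.0691
σ²_T = Σσ²ᵢ + 2·Σσ_ij = 5.7365 + 2 × 2.0004 = 9.7373
α = (3/2)·(1 − 5.7365/9.7373) = 0.616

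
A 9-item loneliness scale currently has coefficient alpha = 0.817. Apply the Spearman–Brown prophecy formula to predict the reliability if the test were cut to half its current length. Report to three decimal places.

predicted reliability = 0.691

Length factor m = 1/2
α' = m·α / (1 − (1−m)·α)
   = 1/2 × 0.817 / (1 − (1 − 1/2) × 0.817)
   = 0.4085 / 0.5915 = 0.691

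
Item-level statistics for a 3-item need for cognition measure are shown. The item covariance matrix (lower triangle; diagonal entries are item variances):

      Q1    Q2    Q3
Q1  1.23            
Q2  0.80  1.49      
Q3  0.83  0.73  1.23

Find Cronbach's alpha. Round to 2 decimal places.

Σσ²ᵢ = 1.23 + 1.49 + 1.23 = 3.95
Sum of off-diagonal covariances = 2.36
σ²_T = 3.95 + 2 × 2.36 = 8.67
α = (k/(k−1))·(1 − Σσ²ᵢ/σ²_T) = (3/2)·(1 − 3.95/8.67) = 0.82

α = 0.82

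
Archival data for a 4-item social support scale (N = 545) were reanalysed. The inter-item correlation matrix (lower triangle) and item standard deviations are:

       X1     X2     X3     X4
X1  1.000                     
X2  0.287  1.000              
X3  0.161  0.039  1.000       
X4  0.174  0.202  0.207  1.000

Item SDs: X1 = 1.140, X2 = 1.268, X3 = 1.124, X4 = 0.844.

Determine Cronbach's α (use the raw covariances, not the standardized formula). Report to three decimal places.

Σσ²ᵢ = 1.140² + 1.268² + 1.124² + 0.844² = 4.8831
Covariances σ_ij = r_ij · s_i · s_j:
  σ(X1,X2) = 0.287 × 1.140 × 1.268 = 0.4149
  σ(X1,X3) = 0.161 × 1.140 × 1.124 = 0.2063
  σ(X1,X4) = 0.174 × 1.140 × 0.844 = 0.1674
  σ(X2,X3) = 0.039 × 1.268 × 1.124 = 0.0556
  σ(X2,X4) = 0.202 × 1.268 × 0.844 = 0.2162
  σ(X3,X4) = 0.207 × 1.124 × 0.844 = 0.1964
σ²_T = Σσ²ᵢ + 2·Σσ_ij = 4.8831 + 2 × 1.2568 = 7.3967
α = (4/3)·(1 − 4.8831/7.3967) = 0.453

Cronbach's α = 0.453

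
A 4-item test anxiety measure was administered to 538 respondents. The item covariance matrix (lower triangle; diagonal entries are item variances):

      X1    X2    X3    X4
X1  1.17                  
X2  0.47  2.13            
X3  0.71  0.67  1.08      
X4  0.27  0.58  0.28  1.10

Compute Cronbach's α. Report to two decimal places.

Σσᵢ² = 1.17 + 2.13 + 1.08 + 1.10 = 5.48
Σ_{i<j} σ_ij = 2.98
total variance = 5.48 + 2 × 2.98 = 11.44
α = (k/(k−1))·(1 − Σσᵢ²/total variance) = (4/3)·(1 − 5.48/11.44) = 0.69

α = 0.69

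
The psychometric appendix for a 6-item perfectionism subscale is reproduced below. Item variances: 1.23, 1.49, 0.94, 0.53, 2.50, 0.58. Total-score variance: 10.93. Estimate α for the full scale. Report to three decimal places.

α = 0.402

sum of item variances = 1.23 + 1.49 + 0.94 + 0.53 + 2.50 + 0.58 = 7.27
α = (k/(k−1))·(1 − sum of item variances/total variance) = (6/5)·(1 − 7.27/10.93) = 0.402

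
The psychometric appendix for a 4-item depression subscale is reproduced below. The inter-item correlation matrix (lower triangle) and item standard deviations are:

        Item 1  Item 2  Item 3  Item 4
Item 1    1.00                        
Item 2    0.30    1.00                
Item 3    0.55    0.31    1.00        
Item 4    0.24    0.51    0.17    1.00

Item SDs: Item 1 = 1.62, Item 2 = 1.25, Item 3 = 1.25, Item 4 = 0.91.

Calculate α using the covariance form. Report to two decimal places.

α = 0.67

Σσ²ᵢ = 1.62² + 1.25² + 1.25² + 0.91² = 6.5775
Covariances σ_ij = r_ij · s_i · s_j:
  σ(Item 1,Item 2) = 0.30 × 1.62 × 1.25 = 0.6075
  σ(Item 1,Item 3) = 0.55 × 1.62 × 1.25 = 1.1138
  σ(Item 1,Item 4) = 0.24 × 1.62 × 0.91 = 0.3538
  σ(Item 2,Item 3) = 0.31 × 1.25 × 1.25 = 0.4844
  σ(Item 2,Item 4) = 0.51 × 1.25 × 0.91 = 0.5801
  σ(Item 3,Item 4) = 0.17 × 1.25 × 0.91 = 0.1934
σ²_T = Σσ²ᵢ + 2·Σσ_ij = 6.5775 + 2 × 3.3330 = 13.2435
α = (4/3)·(1 − 6.5775/13.2435) = 0.67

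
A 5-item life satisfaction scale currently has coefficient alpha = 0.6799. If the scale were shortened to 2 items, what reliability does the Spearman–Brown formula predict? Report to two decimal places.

predicted reliability = 0.46

Length factor m = 2/5 = 0.4000
α' = m·α / (1 − (1−m)·α)
   = 2/5 × 0.6799 / (1 − (1 − 2/5) × 0.6799)
   = 0.2720 / 0.5921 = 0.46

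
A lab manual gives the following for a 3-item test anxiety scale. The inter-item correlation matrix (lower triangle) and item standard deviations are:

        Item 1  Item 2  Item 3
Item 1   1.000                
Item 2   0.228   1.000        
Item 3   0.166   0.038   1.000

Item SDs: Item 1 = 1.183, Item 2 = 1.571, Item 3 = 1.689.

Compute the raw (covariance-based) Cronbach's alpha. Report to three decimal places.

α = 0.305

Σσ²ᵢ = 1.183² + 1.571² + 1.689² = 6.7203
Covariances σ_ij = r_ij · s_i · s_j:
  σ(Item 1,Item 2) = 0.228 × 1.183 × 1.571 = 0.4237
  σ(Item 1,Item 3) = 0.166 × 1.183 × 1.689 = 0.3317
  σ(Item 2,Item 3) = 0.038 × 1.571 × 1.689 = 0.1008
σ²_T = Σσ²ᵢ + 2·Σσ_ij = 6.7203 + 2 × 0.8562 = 8.4327
α = (3/2)·(1 − 6.7203/8.4327) = 0.305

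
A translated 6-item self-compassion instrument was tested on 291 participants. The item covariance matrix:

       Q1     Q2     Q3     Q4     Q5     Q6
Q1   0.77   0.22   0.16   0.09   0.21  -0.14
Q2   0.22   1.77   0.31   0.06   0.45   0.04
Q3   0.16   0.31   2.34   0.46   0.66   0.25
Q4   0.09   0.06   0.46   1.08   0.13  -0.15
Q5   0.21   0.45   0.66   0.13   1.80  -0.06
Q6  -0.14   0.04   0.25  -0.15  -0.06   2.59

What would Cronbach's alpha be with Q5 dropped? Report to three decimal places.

Cronbach's alpha = 0.291

Remaining items: Q1, Q2, Q3, Q4, Q6 (k = 5).
sum of item variances = 0.77 + 1.77 + 2.34 + 1.08 + 2.59 = 8.55
σ²_T = 8.55 + 2 × 1.30 = 11.15
α (item deleted) = (5/4)·(1 − 8.55/11.15) = 0.291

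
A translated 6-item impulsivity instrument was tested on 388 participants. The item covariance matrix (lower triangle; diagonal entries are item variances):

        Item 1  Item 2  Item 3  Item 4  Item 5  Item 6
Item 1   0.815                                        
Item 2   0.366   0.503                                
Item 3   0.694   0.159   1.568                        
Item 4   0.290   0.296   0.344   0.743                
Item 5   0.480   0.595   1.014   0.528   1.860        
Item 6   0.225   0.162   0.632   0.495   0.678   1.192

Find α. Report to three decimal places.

α = 0.811

Σσᵢ² = 0.815 + 0.503 + 1.568 + 0.743 + 1.860 + 1.192 = 6.681
Sum of the distinct covariances = 6.958
σ²_total = 6.681 + 2 × 6.958 = 20.597
α = (k/(k−1))·(1 − Σσᵢ²/σ²_total) = (6/5)·(1 − 6.681/20.597) = 0.811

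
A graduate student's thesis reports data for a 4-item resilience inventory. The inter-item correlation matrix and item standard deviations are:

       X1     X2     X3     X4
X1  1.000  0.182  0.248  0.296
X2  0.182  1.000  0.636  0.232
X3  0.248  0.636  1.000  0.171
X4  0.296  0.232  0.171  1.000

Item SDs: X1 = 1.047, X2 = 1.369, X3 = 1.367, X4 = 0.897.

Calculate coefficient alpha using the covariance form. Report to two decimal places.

Σσ²ᵢ = 1.047² + 1.369² + 1.367² + 0.897² = 5.6437
Covariances σ_ij = r_ij · s_i · s_j:
  σ(X1,X2) = 0.182 × 1.047 × 1.369 = 0.2609
  σ(X1,X3) = 0.248 × 1.047 × 1.367 = 0.3549
  σ(X1,X4) = 0.296 × 1.047 × 0.897 = 0.2780
  σ(X2,X3) = 0.636 × 1.369 × 1.367 = 1.1902
  σ(X2,X4) = 0.232 × 1.369 × 0.897 = 0.2849
  σ(X3,X4) = 0.171 × 1.367 × 0.897 = 0.2097
σ²_T = Σσ²ᵢ + 2·Σσ_ij = 5.6437 + 2 × 2.5786 = 10.8009
α = (4/3)·(1 − 5.6437/10.8009) = 0.64

coefficient alpha = 0.64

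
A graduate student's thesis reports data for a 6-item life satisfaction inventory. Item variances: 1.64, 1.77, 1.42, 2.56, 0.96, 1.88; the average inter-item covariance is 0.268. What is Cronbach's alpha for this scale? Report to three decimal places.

sum of item variances = 1.64 + 1.77 + 1.42 + 2.56 + 0.96 + 1.88 = 10.23
Sum of the 15 distinct covariances = 15 × 0.268 = 4.020
Var(T) = sum of item variances + 2·Σcov = 10.23 + 2 × 4.020 = 18.270
α = (6/5)·(1 − 10.23/18.270) = 0.528

Cronbach's alpha = 0.528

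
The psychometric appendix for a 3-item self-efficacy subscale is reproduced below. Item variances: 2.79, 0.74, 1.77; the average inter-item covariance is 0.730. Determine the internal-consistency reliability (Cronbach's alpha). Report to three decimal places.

Cronbach's alpha = 0.679

Σσᵢ² = 2.79 + 0.74 + 1.77 = 5.30
Sum of the 3 distinct covariances = 3 × 0.730 = 2.190
total variance = Σσᵢ² + 2·Σcov = 5.30 + 2 × 2.190 = 9.680
α = (3/2)·(1 − 5.30/9.680) = 0.679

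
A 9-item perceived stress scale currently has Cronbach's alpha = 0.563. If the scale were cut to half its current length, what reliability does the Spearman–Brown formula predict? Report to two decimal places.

predicted reliability = 0.39

Length factor m = 1/2
α' = m·α / (1 − (1−m)·α)
   = 1/2 × 0.563 / (1 − (1 − 1/2) × 0.563)
   = 0.2815 / 0.7185 = 0.39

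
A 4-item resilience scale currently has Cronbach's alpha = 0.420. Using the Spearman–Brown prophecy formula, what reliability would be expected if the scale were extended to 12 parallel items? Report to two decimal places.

Length factor m = 12/4 = 3.0000
α' = m·α / (1 + (m−1)·α)
   = 12/4 × 0.420 / (1 + (12/4 − 1) × 0.420)
   = 1.2600 / 1.8400 = 0.68

predicted reliability = 0.68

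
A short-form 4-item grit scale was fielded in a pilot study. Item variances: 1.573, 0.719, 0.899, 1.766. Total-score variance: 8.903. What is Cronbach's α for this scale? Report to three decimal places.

sum of item variances = 1.573 + 0.719 + 0.899 + 1.766 = 4.957
α = (k/(k−1))·(1 − sum of item variances/σ²_total) = (4/3)·(1 − 4.957/8.903) = 0.591

Cronbach's α = 0.591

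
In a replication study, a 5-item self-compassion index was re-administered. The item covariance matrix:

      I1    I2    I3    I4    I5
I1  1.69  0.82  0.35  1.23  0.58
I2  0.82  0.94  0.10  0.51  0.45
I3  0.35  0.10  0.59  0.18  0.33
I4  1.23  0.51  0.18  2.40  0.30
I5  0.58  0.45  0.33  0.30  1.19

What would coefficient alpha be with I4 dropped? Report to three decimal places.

Remaining items: I1, I2, I3, I5 (k = 4).
Σσ²ᵢ = 1.69 + 0.94 + 0.59 + 1.19 = 4.41
total variance = 4.41 + 2 × 2.63 = 9.67
α (item deleted) = (4/3)·(1 − 4.41/9.67) = 0.725

coefficient alpha = 0.725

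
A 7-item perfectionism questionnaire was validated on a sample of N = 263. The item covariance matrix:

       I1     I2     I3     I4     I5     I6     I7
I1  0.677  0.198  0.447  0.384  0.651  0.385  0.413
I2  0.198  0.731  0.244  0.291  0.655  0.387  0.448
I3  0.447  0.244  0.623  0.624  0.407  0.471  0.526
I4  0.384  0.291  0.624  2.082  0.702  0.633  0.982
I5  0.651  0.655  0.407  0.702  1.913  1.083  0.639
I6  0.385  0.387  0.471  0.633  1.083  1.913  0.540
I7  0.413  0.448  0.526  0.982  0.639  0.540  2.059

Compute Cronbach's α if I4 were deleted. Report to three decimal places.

Cronbach's α = 0.785

Remaining items: I1, I2, I3, I5, I6, I7 (k = 6).
ΣVar(i) = 0.677 + 0.731 + 0.623 + 1.913 + 1.913 + 2.059 = 7.916
σ²_T = 7.916 + 2 × 7.494 = 22.904
α (item deleted) = (6/5)·(1 − 7.916/22.904) = 0.785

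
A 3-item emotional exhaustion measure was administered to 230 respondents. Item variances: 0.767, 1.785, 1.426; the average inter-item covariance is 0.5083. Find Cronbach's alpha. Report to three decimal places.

Σσ²ᵢ = 0.767 + 1.785 + 1.426 = 3.978
Sum of the 3 distinct covariances = 3 × 0.5083 = 1.5249
σ²_total = Σσ²ᵢ + 2·Σcov = 3.978 + 2 × 1.5249 = 7.0278
α = (3/2)·(1 − 3.978/7.0278) = 0.651

Cronbach's alpha = 0.651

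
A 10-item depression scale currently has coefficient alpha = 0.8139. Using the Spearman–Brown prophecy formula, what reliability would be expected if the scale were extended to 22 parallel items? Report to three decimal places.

predicted reliability = 0.906

Length factor m = 22/10 = 2.2000
α' = m·α / (1 + (m−1)·α)
   = 22/10 × 0.8139 / (1 + (22/10 − 1) × 0.8139)
   = 1.7906 / 1.9767 = 0.906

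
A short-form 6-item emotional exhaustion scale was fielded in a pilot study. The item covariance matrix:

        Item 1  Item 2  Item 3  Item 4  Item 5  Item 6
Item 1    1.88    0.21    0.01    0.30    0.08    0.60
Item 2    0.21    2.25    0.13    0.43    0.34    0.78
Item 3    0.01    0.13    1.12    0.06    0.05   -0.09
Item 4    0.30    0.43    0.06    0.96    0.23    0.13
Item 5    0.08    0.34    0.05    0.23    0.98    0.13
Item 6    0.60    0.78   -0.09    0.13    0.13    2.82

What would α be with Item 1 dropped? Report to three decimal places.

α = 0.438

Remaining items: Item 2, Item 3, Item 4, Item 5, Item 6 (k = 5).
Σσᵢ² = 2.25 + 1.12 + 0.96 + 0.98 + 2.82 = 8.13
Var(T) = 8.13 + 2 × 2.19 = 12.51
α (item deleted) = (5/4)·(1 − 8.13/12.51) = 0.438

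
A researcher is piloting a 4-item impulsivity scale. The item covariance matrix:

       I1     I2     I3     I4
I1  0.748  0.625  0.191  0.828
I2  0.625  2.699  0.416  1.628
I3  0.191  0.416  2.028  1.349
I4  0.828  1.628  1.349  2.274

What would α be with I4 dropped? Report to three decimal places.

Remaining items: I1, I2, I3 (k = 3).
Σσᵢ² = 0.748 + 2.699 + 2.028 = 5.475
Var(T) = 5.475 + 2 × 1.232 = 7.939
α (item deleted) = (3/2)·(1 − 5.475/7.939) = 0.466

α = 0.466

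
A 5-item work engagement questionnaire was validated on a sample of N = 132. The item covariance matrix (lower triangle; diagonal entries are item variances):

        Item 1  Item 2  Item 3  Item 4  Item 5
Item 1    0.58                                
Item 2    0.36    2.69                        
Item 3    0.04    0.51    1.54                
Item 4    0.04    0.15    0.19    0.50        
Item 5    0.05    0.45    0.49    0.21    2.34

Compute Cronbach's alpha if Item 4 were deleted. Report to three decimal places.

Cronbach's alpha = 0.463

Remaining items: Item 1, Item 2, Item 3, Item 5 (k = 4).
ΣVar(i) = 0.58 + 2.69 + 1.54 + 2.34 = 7.15
total variance = 7.15 + 2 × 1.90 = 10.95
α (item deleted) = (4/3)·(1 − 7.15/10.95) = 0.463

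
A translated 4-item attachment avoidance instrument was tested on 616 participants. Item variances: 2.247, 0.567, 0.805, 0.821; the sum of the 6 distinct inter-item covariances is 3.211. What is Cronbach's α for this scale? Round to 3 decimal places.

Σσᵢ² = 2.247 + 0.567 + 0.805 + 0.821 = 4.440
Sum of distinct covariances = 3.211
σ²_T = Σσᵢ² + 2·Σcov = 4.440 + 2 × 3.211 = 10.862
α = (4/3)·(1 − 4.440/10.862) = 0.788

α = 0.788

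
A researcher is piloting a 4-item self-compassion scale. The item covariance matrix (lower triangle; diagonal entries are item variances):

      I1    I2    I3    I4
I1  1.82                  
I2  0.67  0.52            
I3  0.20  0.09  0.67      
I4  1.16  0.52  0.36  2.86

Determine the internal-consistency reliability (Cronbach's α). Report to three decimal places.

Cronbach's α = 0.674

ΣVar(i) = 1.82 + 0.52 + 0.67 + 2.86 = 5.87
Sum of off-diagonal covariances = 3.00
Var(T) = 5.87 + 2 × 3.00 = 11.87
α = (k/(k−1))·(1 − ΣVar(i)/Var(T)) = (4/3)·(1 − 5.87/11.87) = 0.674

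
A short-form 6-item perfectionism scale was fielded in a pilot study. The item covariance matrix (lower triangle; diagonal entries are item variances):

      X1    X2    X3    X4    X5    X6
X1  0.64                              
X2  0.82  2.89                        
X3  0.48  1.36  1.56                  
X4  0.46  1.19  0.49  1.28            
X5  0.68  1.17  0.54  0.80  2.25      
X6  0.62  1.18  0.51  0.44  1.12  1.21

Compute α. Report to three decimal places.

Σσ²ᵢ = 0.64 + 2.89 + 1.56 + 1.28 + 2.25 + 1.21 = 9.83
Sum of the distinct covariances = 11.86
σ²_total = 9.83 + 2 × 11.86 = 33.55
α = (k/(k−1))·(1 − Σσ²ᵢ/σ²_total) = (6/5)·(1 − 9.83/33.55) = 0.848

α = 0.848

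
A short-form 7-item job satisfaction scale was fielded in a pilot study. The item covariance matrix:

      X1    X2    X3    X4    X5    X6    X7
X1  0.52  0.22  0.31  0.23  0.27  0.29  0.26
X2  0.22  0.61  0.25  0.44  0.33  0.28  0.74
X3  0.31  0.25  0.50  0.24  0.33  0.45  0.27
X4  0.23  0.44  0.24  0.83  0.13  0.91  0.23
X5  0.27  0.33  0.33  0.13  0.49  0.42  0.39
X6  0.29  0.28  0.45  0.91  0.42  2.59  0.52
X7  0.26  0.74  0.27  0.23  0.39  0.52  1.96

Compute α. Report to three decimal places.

α = 0.778

ΣVar(i) = 0.52 + 0.61 + 0.50 + 0.83 + 0.49 + 2.59 + 1.96 = 7.50
Sum of the distinct covariances = 7.51
σ²_total = 7.50 + 2 × 7.51 = 22.52
α = (k/(k−1))·(1 − ΣVar(i)/σ²_total) = (7/6)·(1 − 7.50/22.52) = 0.778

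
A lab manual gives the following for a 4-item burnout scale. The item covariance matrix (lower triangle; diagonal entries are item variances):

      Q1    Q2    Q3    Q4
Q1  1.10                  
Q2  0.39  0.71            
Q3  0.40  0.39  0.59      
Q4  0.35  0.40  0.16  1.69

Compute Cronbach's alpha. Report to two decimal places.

ΣVar(i) = 1.10 + 0.71 + 0.59 + 1.69 = 4.09
Sum of the distinct covariances = 2.09
total variance = 4.09 + 2 × 2.09 = 8.27
α = (k/(k−1))·(1 − ΣVar(i)/total variance) = (4/3)·(1 − 4.09/8.27) = 0.67

Cronbach's alpha = 0.67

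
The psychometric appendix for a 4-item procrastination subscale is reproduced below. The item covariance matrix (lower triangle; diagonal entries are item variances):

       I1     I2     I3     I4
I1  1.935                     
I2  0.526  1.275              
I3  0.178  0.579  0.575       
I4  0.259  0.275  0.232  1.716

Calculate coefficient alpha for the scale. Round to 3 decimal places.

Σσᵢ² = 1.935 + 1.275 + 0.575 + 1.716 = 5.501
Σ_{i<j} σ_ij = 2.049
Var(T) = 5.501 + 2 × 2.049 = 9.599
α = (k/(k−1))·(1 − Σσᵢ²/Var(T)) = (4/3)·(1 − 5.501/9.599) = 0.569

α = 0.569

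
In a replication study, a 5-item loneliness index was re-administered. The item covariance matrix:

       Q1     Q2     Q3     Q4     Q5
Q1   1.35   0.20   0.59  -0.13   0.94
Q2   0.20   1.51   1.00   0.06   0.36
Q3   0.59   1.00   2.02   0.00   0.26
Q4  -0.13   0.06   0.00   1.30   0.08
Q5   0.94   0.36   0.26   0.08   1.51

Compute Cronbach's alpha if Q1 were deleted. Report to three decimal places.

α = 0.476

Remaining items: Q2, Q3, Q4, Q5 (k = 4).
Σσ²ᵢ = 1.51 + 2.02 + 1.30 + 1.51 = 6.34
Var(T) = 6.34 + 2 × 1.76 = 9.86
α (item deleted) = (4/3)·(1 − 6.34/9.86) = 0.476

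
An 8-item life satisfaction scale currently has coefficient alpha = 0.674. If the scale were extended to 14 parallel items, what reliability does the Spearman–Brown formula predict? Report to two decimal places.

Length factor m = 14/8 = 1.7500
α' = m·α / (1 + (m−1)·α)
   = 14/8 × 0.674 / (1 + (14/8 − 1) × 0.674)
   = 1.1795 / 1.5055 = 0.78

predicted reliability = 0.78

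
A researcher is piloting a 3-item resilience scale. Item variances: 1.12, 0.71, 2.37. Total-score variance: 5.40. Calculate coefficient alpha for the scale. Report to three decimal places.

coefficient alpha = 0.333

ΣVar(i) = 1.12 + 0.71 + 2.37 = 4.20
α = (k/(k−1))·(1 − ΣVar(i)/Var(T)) = (3/2)·(1 − 4.20/5.40) = 0.333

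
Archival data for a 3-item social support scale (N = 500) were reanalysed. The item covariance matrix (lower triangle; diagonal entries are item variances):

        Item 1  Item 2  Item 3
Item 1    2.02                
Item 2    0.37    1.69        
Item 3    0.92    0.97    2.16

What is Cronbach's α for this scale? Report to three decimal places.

Σσ²ᵢ = 2.02 + 1.69 + 2.16 = 5.87
Sum of the distinct covariances = 2.26
σ²_total = 5.87 + 2 × 2.26 = 10.39
α = (k/(k−1))·(1 − Σσ²ᵢ/σ²_total) = (3/2)·(1 − 5.87/10.39) = 0.653

Cronbach's α = 0.653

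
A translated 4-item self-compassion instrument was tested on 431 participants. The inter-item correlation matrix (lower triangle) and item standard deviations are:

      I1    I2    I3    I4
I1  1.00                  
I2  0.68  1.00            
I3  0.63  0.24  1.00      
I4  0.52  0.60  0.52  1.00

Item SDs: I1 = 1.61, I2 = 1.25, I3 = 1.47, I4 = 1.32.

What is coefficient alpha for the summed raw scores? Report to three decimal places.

α = 0.818

Σσ²ᵢ = 1.61² + 1.25² + 1.47² + 1.32² = 8.0579
Covariances σ_ij = r_ij · s_i · s_j:
  σ(I1,I2) = 0.68 × 1.61 × 1.25 = 1.3685
  σ(I1,I3) = 0.63 × 1.61 × 1.47 = 1.4910
  σ(I1,I4) = 0.52 × 1.61 × 1.32 = 1.1051
  σ(I2,I3) = 0.24 × 1.25 × 1.47 = 0.4410
  σ(I2,I4) = 0.60 × 1.25 × 1.32 = 0.9900
  σ(I3,I4) = 0.52 × 1.47 × 1.32 = 1.0090
σ²_T = Σσ²ᵢ + 2·Σσ_ij = 8.0579 + 2 × 6.4046 = 20.8671
α = (4/3)·(1 − 8.0579/20.8671) = 0.818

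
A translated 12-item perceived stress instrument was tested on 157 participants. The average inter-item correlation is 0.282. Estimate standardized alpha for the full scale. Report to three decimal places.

Standardized α = k·r̄ / (1 + (k−1)·r̄) = 12 × 0.282 / (1 + 11 × 0.282)
  = 3.3840 / 4.1020 = 0.825

α = 0.825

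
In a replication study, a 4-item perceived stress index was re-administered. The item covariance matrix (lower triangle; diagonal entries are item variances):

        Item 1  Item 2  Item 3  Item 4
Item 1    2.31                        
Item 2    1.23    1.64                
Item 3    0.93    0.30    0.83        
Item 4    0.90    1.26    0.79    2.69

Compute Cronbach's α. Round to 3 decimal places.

Cronbach's α = 0.789

Σσᵢ² = 2.31 + 1.64 + 0.83 + 2.69 = 7.47
Sum of off-diagonal covariances = 5.41
σ²_T = 7.47 + 2 × 5.41 = 18.29
α = (k/(k−1))·(1 − Σσᵢ²/σ²_T) = (4/3)·(1 − 7.47/18.29) = 0.789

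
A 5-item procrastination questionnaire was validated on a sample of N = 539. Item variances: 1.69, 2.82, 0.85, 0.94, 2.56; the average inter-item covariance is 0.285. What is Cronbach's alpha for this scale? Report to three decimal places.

Σσ²ᵢ = 1.69 + 2.82 + 0.85 + 0.94 + 2.56 = 8.86
Sum of the 10 distinct covariances = 10 × 0.285 = 2.850
total variance = Σσ²ᵢ + 2·Σcov = 8.86 + 2 × 2.850 = 14.560
α = (5/4)·(1 − 8.86/14.560) = 0.489

α = 0.489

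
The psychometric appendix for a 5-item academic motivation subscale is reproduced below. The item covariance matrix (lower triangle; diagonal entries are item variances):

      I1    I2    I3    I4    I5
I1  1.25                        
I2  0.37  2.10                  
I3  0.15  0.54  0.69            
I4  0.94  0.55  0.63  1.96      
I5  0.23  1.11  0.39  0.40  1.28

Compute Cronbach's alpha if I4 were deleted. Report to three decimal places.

Remaining items: I1, I2, I3, I5 (k = 4).
ΣVar(i) = 1.25 + 2.10 + 0.69 + 1.28 = 5.32
σ²_T = 5.32 + 2 × 2.79 = 10.90
α (item deleted) = (4/3)·(1 − 5.32/10.90) = 0.683

Cronbach's alpha = 0.683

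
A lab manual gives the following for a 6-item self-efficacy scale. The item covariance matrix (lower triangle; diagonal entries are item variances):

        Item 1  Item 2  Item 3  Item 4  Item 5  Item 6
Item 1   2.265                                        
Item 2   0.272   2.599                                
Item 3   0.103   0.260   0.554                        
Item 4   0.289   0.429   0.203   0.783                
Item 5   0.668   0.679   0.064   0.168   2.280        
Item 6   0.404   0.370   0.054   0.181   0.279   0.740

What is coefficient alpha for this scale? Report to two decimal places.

Σσ²ᵢ = 2.265 + 2.599 + 0.554 + 0.783 + 2.280 + 0.740 = 9.221
Sum of the distinct covariances = 4.423
total variance = 9.221 + 2 × 4.423 = 18.067
α = (k/(k−1))·(1 − Σσ²ᵢ/total variance) = (6/5)·(1 − 9.221/18.067) = 0.59

α = 0.59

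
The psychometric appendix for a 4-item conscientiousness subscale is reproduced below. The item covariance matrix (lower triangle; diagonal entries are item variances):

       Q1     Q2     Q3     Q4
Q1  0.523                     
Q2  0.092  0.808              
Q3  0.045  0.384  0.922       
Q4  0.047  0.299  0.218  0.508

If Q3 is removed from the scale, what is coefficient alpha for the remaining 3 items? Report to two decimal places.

Remaining items: Q1, Q2, Q4 (k = 3).
sum of item variances = 0.523 + 0.808 + 0.508 = 1.839
Var(T) = 1.839 + 2 × 0.438 = 2.715
α (item deleted) = (3/2)·(1 − 1.839/2.715) = 0.48

α = 0.48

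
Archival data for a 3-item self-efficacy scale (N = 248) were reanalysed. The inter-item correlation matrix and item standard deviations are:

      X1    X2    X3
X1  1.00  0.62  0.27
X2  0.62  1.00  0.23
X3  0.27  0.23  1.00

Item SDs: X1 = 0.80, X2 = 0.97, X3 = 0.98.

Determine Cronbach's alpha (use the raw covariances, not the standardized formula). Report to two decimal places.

Σσ²ᵢ = 0.80² + 0.97² + 0.98² = 2.5413
Covariances σ_ij = r_ij · s_i · s_j:
  σ(X1,X2) = 0.62 × 0.80 × 0.97 = 0.4811
  σ(X1,X3) = 0.27 × 0.80 × 0.98 = 0.2117
  σ(X2,X3) = 0.23 × 0.97 × 0.98 = 0.2186
σ²_T = Σσ²ᵢ + 2·Σσ_ij = 2.5413 + 2 × 0.9114 = 4.3641
α = (3/2)·(1 − 2.5413/4.3641) = 0.63

Cronbach's alpha = 0.63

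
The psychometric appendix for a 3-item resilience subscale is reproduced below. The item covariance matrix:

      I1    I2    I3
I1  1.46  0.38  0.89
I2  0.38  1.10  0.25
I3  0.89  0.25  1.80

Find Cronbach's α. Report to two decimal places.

Cronbach's α = 0.62

sum of item variances = 1.46 + 1.10 + 1.80 = 4.36
Sum of the distinct covariances = 1.52
σ²_total = 4.36 + 2 × 1.52 = 7.40
α = (k/(k−1))·(1 − sum of item variances/σ²_total) = (3/2)·(1 − 4.36/7.40) = 0.62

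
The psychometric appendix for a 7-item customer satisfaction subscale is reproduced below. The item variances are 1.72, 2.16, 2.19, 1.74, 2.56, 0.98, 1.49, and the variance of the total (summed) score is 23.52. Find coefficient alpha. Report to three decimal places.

Σσ²ᵢ = 1.72 + 2.16 + 2.19 + 1.74 + 2.56 + 0.98 + 1.49 = 12.84
α = (k/(k−1))·(1 − Σσ²ᵢ/σ²_total) = (7/6)·(1 − 12.84/23.52) = 0.530

coefficient alpha = 0.530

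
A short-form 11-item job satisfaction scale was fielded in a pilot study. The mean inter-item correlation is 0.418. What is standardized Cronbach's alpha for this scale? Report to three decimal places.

α = 0.888

Standardized α = k·r̄ / (1 + (k−1)·r̄) = 11 × 0.418 / (1 + 10 × 0.418)
  = 4.5980 / 5.1800 = 0.888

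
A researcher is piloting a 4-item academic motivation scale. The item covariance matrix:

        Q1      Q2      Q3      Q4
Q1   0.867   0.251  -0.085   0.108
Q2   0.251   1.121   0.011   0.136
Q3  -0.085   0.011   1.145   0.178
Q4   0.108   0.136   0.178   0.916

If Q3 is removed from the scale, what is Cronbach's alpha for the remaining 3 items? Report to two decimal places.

Remaining items: Q1, Q2, Q4 (k = 3).
sum of item variances = 0.867 + 1.121 + 0.916 = 2.904
total variance = 2.904 + 2 × 0.495 = 3.894
α (item deleted) = (3/2)·(1 − 2.904/3.894) = 0.38

Cronbach's alpha = 0.38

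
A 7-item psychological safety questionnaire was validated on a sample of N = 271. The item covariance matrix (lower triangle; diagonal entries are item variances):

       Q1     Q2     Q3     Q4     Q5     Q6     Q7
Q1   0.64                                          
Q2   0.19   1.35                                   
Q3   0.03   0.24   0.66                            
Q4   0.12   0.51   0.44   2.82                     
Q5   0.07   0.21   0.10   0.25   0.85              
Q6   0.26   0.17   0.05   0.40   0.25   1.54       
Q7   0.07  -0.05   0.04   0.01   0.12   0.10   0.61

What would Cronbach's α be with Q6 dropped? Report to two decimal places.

Remaining items: Q1, Q2, Q3, Q4, Q5, Q7 (k = 6).
Σσ²ᵢ = 0.64 + 1.35 + 0.66 + 2.82 + 0.85 + 0.61 = 6.93
total variance = 6.93 + 2 × 2.35 = 11.63
α (item deleted) = (6/5)·(1 − 6.93/11.63) = 0.48

α = 0.48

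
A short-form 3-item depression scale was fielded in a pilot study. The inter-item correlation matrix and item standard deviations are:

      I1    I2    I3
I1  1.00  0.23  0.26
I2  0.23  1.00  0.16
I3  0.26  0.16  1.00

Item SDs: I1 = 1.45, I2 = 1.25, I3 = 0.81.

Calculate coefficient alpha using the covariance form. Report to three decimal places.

Σσ²ᵢ = 1.45² + 1.25² + 0.81² = 4.3211
Covariances σ_ij = r_ij · s_i · s_j:
  σ(I1,I2) = 0.23 × 1.45 × 1.25 = 0.4169
  σ(I1,I3) = 0.26 × 1.45 × 0.81 = 0.3054
  σ(I2,I3) = 0.16 × 1.25 × 0.81 = 0.1620
σ²_T = Σσ²ᵢ + 2·Σσ_ij = 4.3211 + 2 × 0.8843 = 6.0897
α = (3/2)·(1 − 4.3211/6.0897) = 0.436

α = 0.436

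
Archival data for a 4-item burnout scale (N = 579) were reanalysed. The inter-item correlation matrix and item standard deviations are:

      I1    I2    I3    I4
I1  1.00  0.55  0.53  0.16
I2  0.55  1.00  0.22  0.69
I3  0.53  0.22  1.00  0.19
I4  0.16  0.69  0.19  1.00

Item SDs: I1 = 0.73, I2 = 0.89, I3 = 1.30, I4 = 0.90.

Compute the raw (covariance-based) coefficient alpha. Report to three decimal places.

Σσ²ᵢ = 0.73² + 0.89² + 1.30² + 0.90² = 3.8250
Covariances σ_ij = r_ij · s_i · s_j:
  σ(I1,I2) = 0.55 × 0.73 × 0.89 = 0.3573
  σ(I1,I3) = 0.53 × 0.73 × 1.30 = 0.5030
  σ(I1,I4) = 0.16 × 0.73 × 0.90 = 0.1051
  σ(I2,I3) = 0.22 × 0.89 × 1.30 = 0.2545
  σ(I2,I4) = 0.69 × 0.89 × 0.90 = 0.5527
  σ(I3,I4) = 0.19 × 1.30 × 0.90 = 0.2223
σ²_T = Σσ²ᵢ + 2·Σσ_ij = 3.8250 + 2 × 1.9949 = 7.8148
α = (4/3)·(1 − 3.8250/7.8148) = 0.681

coefficient alpha = 0.681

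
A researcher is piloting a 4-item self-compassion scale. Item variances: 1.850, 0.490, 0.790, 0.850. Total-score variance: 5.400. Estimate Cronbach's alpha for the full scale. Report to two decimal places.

Σσ²ᵢ = 1.850 + 0.490 + 0.790 + 0.850 = 3.980
α = (k/(k−1))·(1 − Σσ²ᵢ/σ²_total) = (4/3)·(1 − 3.980/5.400) = 0.35

α = 0.35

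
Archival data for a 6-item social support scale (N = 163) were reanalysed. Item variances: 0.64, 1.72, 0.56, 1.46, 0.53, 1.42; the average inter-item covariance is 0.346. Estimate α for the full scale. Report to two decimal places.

Σσᵢ² = 0.64 + 1.72 + 0.56 + 1.46 + 0.53 + 1.42 = 6.33
Sum of the 15 distinct covariances = 15 × 0.346 = 5.190
Var(T) = Σσᵢ² + 2·Σcov = 6.33 + 2 × 5.190 = 16.710
α = (6/5)·(1 − 6.33/16.710) = 0.75

α = 0.75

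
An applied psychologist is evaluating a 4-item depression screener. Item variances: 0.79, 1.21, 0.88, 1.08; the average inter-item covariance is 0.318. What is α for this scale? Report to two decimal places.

α = 0.65

ΣVar(i) = 0.79 + 1.21 + 0.88 + 1.08 = 3.96
Sum of the 6 distinct covariances = 6 × 0.318 = 1.908
σ²_T = ΣVar(i) + 2·Σcov = 3.96 + 2 × 1.908 = 7.776
α = (4/3)·(1 − 3.96/7.776) = 0.65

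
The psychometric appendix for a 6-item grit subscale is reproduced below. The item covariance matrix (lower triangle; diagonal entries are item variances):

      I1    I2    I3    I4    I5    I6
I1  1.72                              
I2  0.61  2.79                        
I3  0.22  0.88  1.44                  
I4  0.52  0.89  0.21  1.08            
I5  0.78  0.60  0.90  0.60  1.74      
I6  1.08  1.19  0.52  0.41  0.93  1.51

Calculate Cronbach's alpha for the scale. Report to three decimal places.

Σσ²ᵢ = 1.72 + 2.79 + 1.44 + 1.08 + 1.74 + 1.51 = 10.28
Sum of off-diagonal covariances = 10.34
σ²_T = 10.28 + 2 × 10.34 = 30.96
α = (k/(k−1))·(1 − Σσ²ᵢ/σ²_T) = (6/5)·(1 − 10.28/30.96) = 0.802

Cronbach's alpha = 0.802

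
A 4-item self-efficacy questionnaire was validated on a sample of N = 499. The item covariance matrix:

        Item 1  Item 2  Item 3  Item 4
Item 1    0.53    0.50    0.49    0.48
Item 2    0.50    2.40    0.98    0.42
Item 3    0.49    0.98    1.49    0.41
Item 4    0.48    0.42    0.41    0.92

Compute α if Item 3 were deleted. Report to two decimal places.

α = 0.63

Remaining items: Item 1, Item 2, Item 4 (k = 3).
Σσ²ᵢ = 0.53 + 2.40 + 0.92 = 3.85
Var(T) = 3.85 + 2 × 1.40 = 6.65
α (item deleted) = (3/2)·(1 − 3.85/6.65) = 0.63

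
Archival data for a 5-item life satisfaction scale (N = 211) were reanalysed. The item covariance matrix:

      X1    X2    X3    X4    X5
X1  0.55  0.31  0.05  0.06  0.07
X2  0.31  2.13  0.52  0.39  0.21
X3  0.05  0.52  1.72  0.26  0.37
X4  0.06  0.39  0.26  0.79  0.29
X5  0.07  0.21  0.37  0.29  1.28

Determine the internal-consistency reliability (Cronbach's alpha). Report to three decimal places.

Σσ²ᵢ = 0.55 + 2.13 + 1.72 + 0.79 + 1.28 = 6.47
Sum of the distinct covariances = 2.53
σ²_T = 6.47 + 2 × 2.53 = 11.53
α = (k/(k−1))·(1 − Σσ²ᵢ/σ²_T) = (5/4)·(1 − 6.47/11.53) = 0.549

Cronbach's alpha = 0.549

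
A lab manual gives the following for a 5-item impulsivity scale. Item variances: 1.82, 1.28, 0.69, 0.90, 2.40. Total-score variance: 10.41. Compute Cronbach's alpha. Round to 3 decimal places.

α = 0.399

Σσᵢ² = 1.82 + 1.28 + 0.69 + 0.90 + 2.40 = 7.09
α = (k/(k−1))·(1 − Σσᵢ²/σ²_T) = (5/4)·(1 − 7.09/10.41) = 0.399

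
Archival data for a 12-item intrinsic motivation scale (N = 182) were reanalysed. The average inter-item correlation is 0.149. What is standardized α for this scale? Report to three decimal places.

Standardized α = k·r̄ / (1 + (k−1)·r̄) = 12 × 0.149 / (1 + 11 × 0.149)
  = 1.7880 / 2.6390 = 0.678

standardized α = 0.678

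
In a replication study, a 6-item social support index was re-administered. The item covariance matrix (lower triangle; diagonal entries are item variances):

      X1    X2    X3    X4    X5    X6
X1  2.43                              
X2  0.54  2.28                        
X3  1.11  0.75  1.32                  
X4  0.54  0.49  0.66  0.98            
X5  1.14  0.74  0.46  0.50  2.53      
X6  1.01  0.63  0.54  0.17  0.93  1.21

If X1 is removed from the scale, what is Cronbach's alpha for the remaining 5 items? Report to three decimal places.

α = 0.732

Remaining items: X2, X3, X4, X5, X6 (k = 5).
ΣVar(i) = 2.28 + 1.32 + 0.98 + 2.53 + 1.21 = 8.32
σ²_total = 8.32 + 2 × 5.87 = 20.06
α (item deleted) = (5/4)·(1 − 8.32/20.06) = 0.732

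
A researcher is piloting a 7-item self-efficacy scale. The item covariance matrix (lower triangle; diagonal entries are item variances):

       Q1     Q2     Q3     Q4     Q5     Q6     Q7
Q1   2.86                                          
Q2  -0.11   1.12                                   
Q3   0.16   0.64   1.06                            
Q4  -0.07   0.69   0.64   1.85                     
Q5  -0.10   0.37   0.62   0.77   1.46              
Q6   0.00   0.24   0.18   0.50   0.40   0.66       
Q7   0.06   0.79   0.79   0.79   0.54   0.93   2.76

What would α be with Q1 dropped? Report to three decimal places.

α = 0.799

Remaining items: Q2, Q3, Q4, Q5, Q6, Q7 (k = 6).
ΣVar(i) = 1.12 + 1.06 + 1.85 + 1.46 + 0.66 + 2.76 = 8.91
total variance = 8.91 + 2 × 8.89 = 26.69
α (item deleted) = (6/5)·(1 − 8.91/26.69) = 0.799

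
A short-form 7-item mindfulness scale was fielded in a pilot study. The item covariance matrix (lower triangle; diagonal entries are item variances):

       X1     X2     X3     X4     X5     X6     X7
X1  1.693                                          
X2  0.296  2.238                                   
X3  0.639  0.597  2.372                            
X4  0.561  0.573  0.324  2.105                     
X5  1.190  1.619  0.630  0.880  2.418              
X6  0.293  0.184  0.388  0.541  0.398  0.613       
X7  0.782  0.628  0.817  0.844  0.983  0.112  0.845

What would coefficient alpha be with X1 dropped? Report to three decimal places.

Remaining items: X2, X3, X4, X5, X6, X7 (k = 6).
sum of item variances = 2.238 + 2.372 + 2.105 + 2.418 + 0.613 + 0.845 = 10.591
σ²_total = 10.591 + 2 × 9.518 = 29.627
α (item deleted) = (6/5)·(1 − 10.591/29.627) = 0.771

coefficient alpha = 0.771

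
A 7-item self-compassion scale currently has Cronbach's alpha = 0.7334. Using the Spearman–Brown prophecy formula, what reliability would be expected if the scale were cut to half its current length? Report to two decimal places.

predicted reliability = 0.58

Length factor m = 1/2
α' = m·α / (1 − (1−m)·α)
   = 1/2 × 0.7334 / (1 − (1 − 1/2) × 0.7334)
   = 0.3667 / 0.6333 = 0.58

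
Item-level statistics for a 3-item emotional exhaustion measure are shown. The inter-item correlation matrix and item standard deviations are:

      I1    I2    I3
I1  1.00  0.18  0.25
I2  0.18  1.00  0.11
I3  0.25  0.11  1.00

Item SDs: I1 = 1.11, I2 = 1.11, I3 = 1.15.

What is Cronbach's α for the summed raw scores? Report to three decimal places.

α = 0.397

Σσ²ᵢ = 1.11² + 1.11² + 1.15² = 3.7867
Covariances σ_ij = r_ij · s_i · s_j:
  σ(I1,I2) = 0.18 × 1.11 × 1.11 = 0.2218
  σ(I1,I3) = 0.25 × 1.11 × 1.15 = 0.3191
  σ(I2,I3) = 0.11 × 1.11 × 1.15 = 0.1404
σ²_T = Σσ²ᵢ + 2·Σσ_ij = 3.7867 + 2 × 0.6813 = 5.1493
α = (3/2)·(1 − 3.7867/5.1493) = 0.397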